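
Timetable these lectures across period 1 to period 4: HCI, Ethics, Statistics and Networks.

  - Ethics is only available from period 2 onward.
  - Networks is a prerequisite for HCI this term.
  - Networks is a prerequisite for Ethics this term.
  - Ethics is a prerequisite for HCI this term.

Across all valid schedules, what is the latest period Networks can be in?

period 2

Downstream work caps Networks at period 2.
Networks at period 2 is achievable: Statistics=period 1, Networks=period 2, HCI=period 4, Ethics=period 3.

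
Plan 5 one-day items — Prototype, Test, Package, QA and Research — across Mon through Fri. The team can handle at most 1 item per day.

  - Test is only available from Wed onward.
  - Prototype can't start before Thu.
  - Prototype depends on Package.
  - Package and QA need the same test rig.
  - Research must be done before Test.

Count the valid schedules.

18

Splitting on Prototype: it can be Thu (8), Fri (10). Listing each branch's schedules as (Test, Package, QA, Research):
Prototype=Thu: (Wed,Mon,Fri,Tue) (Wed,Tue,Fri,Mon) (Fri,Mon,Tue,Wed) (Fri,Mon,Wed,Tue) (Fri,Tue,Mon,Wed) (Fri,Tue,Wed,Mon) (Fri,Wed,Mon,Tue) (Fri,Wed,Tue,Mon) — 8.
Prototype=Fri: (Wed,Mon,Thu,Tue) (Wed,Tue,Thu,Mon) (Wed,Thu,Mon,Tue) (Wed,Thu,Tue,Mon) (Thu,Mon,Tue,Wed) (Thu,Mon,Wed,Tue) (Thu,Tue,Mon,Wed) (Thu,Tue,Wed,Mon) (Thu,Wed,Mon,Tue) (Thu,Wed,Tue,Mon) — 10.
Summing: 8 + 10 = 18.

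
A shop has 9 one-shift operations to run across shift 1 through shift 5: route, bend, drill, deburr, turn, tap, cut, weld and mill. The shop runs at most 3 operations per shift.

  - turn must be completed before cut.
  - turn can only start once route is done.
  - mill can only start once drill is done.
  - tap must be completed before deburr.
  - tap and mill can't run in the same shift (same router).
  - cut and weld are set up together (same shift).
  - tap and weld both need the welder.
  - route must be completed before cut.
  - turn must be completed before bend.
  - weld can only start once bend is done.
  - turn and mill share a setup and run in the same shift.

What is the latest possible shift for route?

Downstream work caps route at shift 2.
route at shift 2 is achievable: weld -> shift 5, deburr -> shift 2, mill -> shift 3, cut -> shift 5, drill -> shift 1, tap -> shift 1, bend -> shift 4, turn -> shift 3, route -> shift 2.

shift 2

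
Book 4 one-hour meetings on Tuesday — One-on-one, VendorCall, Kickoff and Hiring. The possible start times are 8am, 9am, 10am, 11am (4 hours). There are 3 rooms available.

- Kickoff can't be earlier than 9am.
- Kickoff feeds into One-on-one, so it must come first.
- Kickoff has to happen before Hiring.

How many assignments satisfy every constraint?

20

Splitting on One-on-one: it can be 10am (8), 11am (12). Listing each branch's schedules as (VendorCall, Kickoff, Hiring):
One-on-one=10am: (8am,9am,10am) (8am,9am,11am) (9am,9am,10am) (9am,9am,11am) (10am,9am,10am) (10am,9am,11am) (11am,9am,10am) (11am,9am,11am) — 8.
One-on-one=11am: (8am,9am,10am) (8am,9am,11am) (8am,10am,11am) (9am,9am,10am) (9am,9am,11am) (9am,10am,11am) (10am,9am,10am) (10am,9am,11am) (10am,10am,11am) (11am,9am,10am) (11am,9am,11am) (11am,10am,11am) — 12.
Summing: 8 + 12 = 20.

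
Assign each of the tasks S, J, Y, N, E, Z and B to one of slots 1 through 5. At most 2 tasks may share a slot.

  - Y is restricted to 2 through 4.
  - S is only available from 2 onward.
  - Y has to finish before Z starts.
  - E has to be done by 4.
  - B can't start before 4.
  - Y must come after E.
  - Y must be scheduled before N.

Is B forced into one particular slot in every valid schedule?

B can be 4 (e.g. N -> 3; Y -> 2; B -> 4; E -> 1; Z -> 3; J -> 1; S -> 2) or 5 (e.g. N in 3; S in 2; E in 1; B in 5; Y in 2; J in 1; Z in 3).

No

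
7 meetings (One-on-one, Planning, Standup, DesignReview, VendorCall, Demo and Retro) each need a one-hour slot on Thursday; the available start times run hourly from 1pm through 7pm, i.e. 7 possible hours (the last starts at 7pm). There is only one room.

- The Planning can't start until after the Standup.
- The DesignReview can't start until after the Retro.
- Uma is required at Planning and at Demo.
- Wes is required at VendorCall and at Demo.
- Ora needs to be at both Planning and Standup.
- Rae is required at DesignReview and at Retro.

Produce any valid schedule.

Retro in 3pm; VendorCall in 6pm; DesignReview in 4pm; Standup in 1pm; Planning in 2pm; One-on-one in 5pm; Demo in 7pm

Checking: Standup(1pm) before Planning(2pm); Retro(3pm) before DesignReview(4pm); Planning(2pm) != Standup(1pm); DesignReview(4pm) != Retro(3pm); VendorCall(6pm) != Demo(7pm); Planning(2pm) != Demo(7pm); max 1 per hour (cap 1).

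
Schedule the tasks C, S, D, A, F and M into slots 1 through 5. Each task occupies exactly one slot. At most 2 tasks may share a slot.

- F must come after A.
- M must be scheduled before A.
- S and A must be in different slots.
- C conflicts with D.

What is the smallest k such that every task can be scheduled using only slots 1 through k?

3 slots

The precedence chain requires at least 3 distinct slots.
With at most 2 per slot and 6 tasks, at least 3 slots are needed.
3 works (last occupied slot: 3): for example S -> 3, C -> 1, A -> 2, F -> 3, M -> 1, D -> 2.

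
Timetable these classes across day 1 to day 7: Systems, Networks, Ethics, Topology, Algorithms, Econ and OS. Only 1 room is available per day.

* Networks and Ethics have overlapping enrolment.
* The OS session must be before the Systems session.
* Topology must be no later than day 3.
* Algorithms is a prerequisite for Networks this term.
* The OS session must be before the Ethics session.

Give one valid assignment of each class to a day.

Econ -> day 7, OS -> day 2, Algorithms -> day 4, Systems -> day 3, Networks -> day 5, Topology -> day 1, Ethics -> day 6

Checking: OS(day 2) before Ethics(day 6); OS(day 2) before Systems(day 3); Algorithms(day 4) before Networks(day 5); Networks(day 5) != Ethics(day 6); Topology=day 1 in [day 1,day 3]; max 1 per day (cap 1).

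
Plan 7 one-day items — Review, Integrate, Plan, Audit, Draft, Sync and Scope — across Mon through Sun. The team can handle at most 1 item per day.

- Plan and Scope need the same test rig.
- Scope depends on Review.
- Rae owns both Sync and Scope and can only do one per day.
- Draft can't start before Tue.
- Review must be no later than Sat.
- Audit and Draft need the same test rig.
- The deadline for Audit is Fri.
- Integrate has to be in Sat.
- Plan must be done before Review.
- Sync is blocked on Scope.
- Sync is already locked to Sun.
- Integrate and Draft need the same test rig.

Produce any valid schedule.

Integrate=Sat; Review=Wed; Plan=Tue; Audit=Mon; Draft=Thu; Sync=Sun; Scope=Fri

Checking: Review(Wed) before Scope(Fri); Plan(Tue) before Review(Wed); Scope(Fri) before Sync(Sun); Plan(Tue) != Scope(Fri); Audit(Mon) != Draft(Thu); Sync(Sun) != Scope(Fri); Integrate(Sat) != Draft(Thu); Audit=Mon in [Mon,Fri]; Review=Wed in [Mon,Sat]; Integrate=Sat in [Sat,Sat]; Sync=Sun in [Sun,Sun]; Draft=Thu in [Tue,Sun]; max 1 per day (cap 1).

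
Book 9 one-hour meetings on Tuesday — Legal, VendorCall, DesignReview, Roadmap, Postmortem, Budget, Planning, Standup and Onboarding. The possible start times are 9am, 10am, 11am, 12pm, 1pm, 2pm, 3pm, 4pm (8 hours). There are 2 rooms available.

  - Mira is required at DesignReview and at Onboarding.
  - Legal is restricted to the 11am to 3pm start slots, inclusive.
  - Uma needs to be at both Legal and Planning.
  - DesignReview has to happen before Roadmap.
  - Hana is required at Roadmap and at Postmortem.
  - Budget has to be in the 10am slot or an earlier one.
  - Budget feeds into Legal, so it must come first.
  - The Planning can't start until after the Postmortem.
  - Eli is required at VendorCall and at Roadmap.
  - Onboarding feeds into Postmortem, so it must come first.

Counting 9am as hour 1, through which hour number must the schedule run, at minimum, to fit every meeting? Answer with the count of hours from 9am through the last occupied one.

The precedence chain requires at least 3 distinct hours.
With at most 2 per hour and 9 meetings, at least 5 hours are needed.
5 works (last occupied hour: 1pm): for example Planning -> 12pm, Postmortem -> 10am, Onboarding -> 9am, VendorCall -> 12pm, Standup -> 1pm, Budget -> 9am, Legal -> 11am, DesignReview -> 10am, Roadmap -> 11am.

5 hours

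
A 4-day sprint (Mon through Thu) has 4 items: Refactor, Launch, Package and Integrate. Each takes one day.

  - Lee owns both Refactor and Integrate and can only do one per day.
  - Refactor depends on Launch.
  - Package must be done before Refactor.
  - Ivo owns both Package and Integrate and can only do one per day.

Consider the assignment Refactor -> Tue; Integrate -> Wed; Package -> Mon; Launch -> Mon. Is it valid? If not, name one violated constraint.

Lee owns both Refactor and Integrate and can only do one per day — holds.
Ivo owns both Package and Integrate and can only do one per day — holds.
Refactor depends on Launch — holds.
Package must be done before Refactor — holds.

Yes, all constraints hold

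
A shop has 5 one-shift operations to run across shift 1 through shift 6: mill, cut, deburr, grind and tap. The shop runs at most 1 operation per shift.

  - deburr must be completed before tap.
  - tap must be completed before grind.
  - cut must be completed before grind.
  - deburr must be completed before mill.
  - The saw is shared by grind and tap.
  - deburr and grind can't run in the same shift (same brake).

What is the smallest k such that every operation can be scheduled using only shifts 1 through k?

5 shifts

The precedence chain requires at least 3 distinct shifts.
With at most 1 per shift and 5 operations, at least 5 shifts are needed.
5 works (last occupied shift: shift 5): for example deburr=shift 1, cut=shift 3, mill=shift 5, grind=shift 4, tap=shift 2.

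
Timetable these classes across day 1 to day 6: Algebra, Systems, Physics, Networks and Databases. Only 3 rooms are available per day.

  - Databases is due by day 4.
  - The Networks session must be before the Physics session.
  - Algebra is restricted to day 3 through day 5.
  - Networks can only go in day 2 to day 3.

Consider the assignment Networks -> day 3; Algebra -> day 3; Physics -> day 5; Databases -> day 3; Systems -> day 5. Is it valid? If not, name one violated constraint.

Valid

Algebra is restricted to day 3 through day 5 — holds.
Databases is due by day 4 — holds.
The Networks session must be before the Physics session — holds.
Networks can only go in day 2 to day 3 — holds.
Only 3 rooms are available per day — holds.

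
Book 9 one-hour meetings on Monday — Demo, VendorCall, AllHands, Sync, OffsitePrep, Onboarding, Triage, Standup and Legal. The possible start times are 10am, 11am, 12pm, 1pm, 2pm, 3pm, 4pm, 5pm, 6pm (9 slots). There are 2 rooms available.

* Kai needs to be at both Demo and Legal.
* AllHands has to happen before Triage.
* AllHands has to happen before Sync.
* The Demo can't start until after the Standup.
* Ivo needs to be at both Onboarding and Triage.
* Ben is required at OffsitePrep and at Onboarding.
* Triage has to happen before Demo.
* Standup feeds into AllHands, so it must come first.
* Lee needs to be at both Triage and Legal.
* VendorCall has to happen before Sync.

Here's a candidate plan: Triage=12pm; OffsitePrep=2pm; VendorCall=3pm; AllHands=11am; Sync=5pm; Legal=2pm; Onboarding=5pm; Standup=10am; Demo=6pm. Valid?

The Demo can't start until after the Standup — holds.
Kai needs to be at both Demo and Legal — holds.
AllHands has to happen before Sync — holds.
Lee needs to be at both Triage and Legal — holds.
VendorCall has to happen before Sync — holds.
Ben is required at OffsitePrep and at Onboarding — holds.
Triage has to happen before Demo — holds.
There are 2 rooms available — holds.
AllHands has to happen before Triage — holds.
Ivo needs to be at both Onboarding and Triage — holds.
Standup feeds into AllHands, so it must come first — holds.

Yes, all constraints hold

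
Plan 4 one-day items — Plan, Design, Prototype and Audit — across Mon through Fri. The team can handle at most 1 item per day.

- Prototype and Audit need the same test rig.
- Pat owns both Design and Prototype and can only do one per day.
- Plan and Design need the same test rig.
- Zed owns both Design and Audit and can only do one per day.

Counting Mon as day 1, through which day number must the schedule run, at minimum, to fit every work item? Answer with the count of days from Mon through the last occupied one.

4

With at most 1 per day and 4 work items, at least 4 days are needed.
4 works (last occupied day: Thu): for example Design -> Tue; Prototype -> Wed; Audit -> Thu; Plan -> Mon.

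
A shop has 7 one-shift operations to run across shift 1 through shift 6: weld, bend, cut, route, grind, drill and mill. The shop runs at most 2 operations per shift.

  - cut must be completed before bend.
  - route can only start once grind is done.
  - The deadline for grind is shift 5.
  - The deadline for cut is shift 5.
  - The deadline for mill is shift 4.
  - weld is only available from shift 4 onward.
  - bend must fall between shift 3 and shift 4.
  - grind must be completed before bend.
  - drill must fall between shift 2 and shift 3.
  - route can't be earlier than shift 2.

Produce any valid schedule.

drill -> shift 2, cut -> shift 2, bend -> shift 3, grind -> shift 1, weld -> shift 4, route -> shift 3, mill -> shift 1

Checking: grind(shift 1) before route(shift 3); cut(shift 2) before bend(shift 3); grind(shift 1) before bend(shift 3); route=shift 3 in [shift 2,shift 6]; mill=shift 1 in [shift 1,shift 4]; drill=shift 2 in [shift 2,shift 3]; weld=shift 4 in [shift 4,shift 6]; bend=shift 3 in [shift 3,shift 4]; cut=shift 2 in [shift 1,shift 5]; grind=shift 1 in [shift 1,shift 5]; max 2 per shift (cap 2).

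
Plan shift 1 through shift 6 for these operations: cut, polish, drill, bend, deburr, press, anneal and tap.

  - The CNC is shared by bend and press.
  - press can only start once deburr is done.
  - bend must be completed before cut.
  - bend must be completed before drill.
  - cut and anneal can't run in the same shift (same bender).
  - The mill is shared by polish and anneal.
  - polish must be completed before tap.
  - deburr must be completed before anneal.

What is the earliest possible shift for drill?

Precedence pushes drill to at least shift 2.
drill at shift 2 is achievable: bend in shift 1, cut in shift 2, polish in shift 1, tap in shift 2, press in shift 2, deburr in shift 1, drill in shift 2, anneal in shift 3.

shift 2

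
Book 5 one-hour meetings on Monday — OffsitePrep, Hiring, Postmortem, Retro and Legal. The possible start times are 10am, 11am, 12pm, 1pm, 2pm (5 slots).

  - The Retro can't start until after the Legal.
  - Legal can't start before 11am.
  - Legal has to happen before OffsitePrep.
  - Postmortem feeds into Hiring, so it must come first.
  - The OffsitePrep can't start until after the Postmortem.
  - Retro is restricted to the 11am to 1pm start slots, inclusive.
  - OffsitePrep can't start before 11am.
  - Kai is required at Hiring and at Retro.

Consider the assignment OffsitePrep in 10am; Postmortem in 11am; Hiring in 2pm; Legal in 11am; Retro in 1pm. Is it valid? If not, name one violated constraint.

OffsitePrep can't start before 11am — violated.
Postmortem feeds into Hiring, so it must come first — holds.
The OffsitePrep can't start until after the Postmortem — violated.
The Retro can't start until after the Legal — holds.
Retro is restricted to the 11am to 1pm start slots, inclusive — holds.
Legal can't start before 11am — holds.
Legal has to happen before OffsitePrep — violated.
Kai is required at Hiring and at Retro — holds.

No — it violates: OffsitePrep can't start before 11am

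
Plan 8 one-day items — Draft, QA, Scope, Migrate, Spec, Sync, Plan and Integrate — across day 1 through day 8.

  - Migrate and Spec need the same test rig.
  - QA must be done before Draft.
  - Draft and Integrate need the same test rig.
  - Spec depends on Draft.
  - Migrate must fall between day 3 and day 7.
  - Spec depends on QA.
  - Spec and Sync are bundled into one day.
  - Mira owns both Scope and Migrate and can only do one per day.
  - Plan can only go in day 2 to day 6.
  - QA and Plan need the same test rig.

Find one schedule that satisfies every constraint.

Plan -> day 2; Sync -> day 4; QA -> day 1; Spec -> day 4; Migrate -> day 3; Scope -> day 1; Draft -> day 2; Integrate -> day 1

Checking: Draft(day 2) before Spec(day 4); QA(day 1) before Draft(day 2); QA(day 1) before Spec(day 4); Draft(day 2) != Integrate(day 1); Scope(day 1) != Migrate(day 3); Migrate(day 3) != Spec(day 4); QA(day 1) != Plan(day 2); Spec = Sync = day 4; Migrate=day 3 in [day 3,day 7]; Plan=day 2 in [day 2,day 6].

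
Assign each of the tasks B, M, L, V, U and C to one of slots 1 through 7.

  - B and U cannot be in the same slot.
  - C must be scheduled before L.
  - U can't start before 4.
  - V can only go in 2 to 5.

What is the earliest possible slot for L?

Precedence pushes L to at least 2.
L at 2 is achievable: B -> 1, U -> 4, C -> 1, M -> 1, V -> 2, L -> 2.

2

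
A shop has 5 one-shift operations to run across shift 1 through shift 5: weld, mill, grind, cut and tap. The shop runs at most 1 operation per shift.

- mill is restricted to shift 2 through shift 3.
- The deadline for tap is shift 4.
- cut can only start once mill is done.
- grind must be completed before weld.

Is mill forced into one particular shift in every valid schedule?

mill can be shift 2 (e.g. tap in shift 1, cut in shift 5, weld in shift 4, mill in shift 2, grind in shift 3) or shift 3 (e.g. tap -> shift 1, mill -> shift 3, grind -> shift 2, cut -> shift 5, weld -> shift 4).

No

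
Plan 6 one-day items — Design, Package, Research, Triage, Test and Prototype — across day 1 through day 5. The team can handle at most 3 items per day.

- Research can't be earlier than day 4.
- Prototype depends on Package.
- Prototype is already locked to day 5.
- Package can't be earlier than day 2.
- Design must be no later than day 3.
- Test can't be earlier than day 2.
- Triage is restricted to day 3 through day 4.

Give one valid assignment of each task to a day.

Triage in day 3; Package in day 2; Prototype in day 5; Design in day 1; Test in day 2; Research in day 4

Checking: Package(day 2) before Prototype(day 5); Design=day 1 in [day 1,day 3]; Prototype=day 5 in [day 5,day 5]; Triage=day 3 in [day 3,day 4]; Package=day 2 in [day 2,day 5]; Research=day 4 in [day 4,day 5]; Test=day 2 in [day 2,day 5]; max 2 per day (cap 3).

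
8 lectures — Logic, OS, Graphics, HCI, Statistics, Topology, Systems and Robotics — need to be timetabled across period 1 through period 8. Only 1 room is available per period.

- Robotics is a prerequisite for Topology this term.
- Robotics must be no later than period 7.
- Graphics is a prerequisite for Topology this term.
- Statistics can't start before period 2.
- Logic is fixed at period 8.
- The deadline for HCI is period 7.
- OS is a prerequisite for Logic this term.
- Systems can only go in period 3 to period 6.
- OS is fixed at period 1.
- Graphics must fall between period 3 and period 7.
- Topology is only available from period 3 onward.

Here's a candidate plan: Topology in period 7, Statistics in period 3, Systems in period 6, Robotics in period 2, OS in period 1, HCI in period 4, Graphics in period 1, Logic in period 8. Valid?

Invalid. Graphics must fall between period 3 and period 7.

Logic is fixed at period 8 — holds.
Topology is only available from period 3 onward — holds.
Only 1 room is available per period — violated.
OS is fixed at period 1 — holds.
Robotics is a prerequisite for Topology this term — holds.
Graphics must fall between period 3 and period 7 — violated.
Graphics is a prerequisite for Topology this term — holds.
The deadline for HCI is period 7 — holds.
OS is a prerequisite for Logic this term — holds.
Robotics must be no later than period 7 — holds.
Statistics can't start before period 2 — holds.
Systems can only go in period 3 to period 6 — holds.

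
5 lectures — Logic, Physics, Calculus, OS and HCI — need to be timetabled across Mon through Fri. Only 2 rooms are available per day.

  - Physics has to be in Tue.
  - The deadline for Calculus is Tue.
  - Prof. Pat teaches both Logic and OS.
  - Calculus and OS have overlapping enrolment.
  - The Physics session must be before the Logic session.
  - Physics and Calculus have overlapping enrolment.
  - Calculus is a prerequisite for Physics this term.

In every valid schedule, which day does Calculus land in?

Calculus's window is Mon–Tue.
Physics is fixed at Tue, and Calculus can't share a day with Physics.
So Calculus must be Mon.

Mon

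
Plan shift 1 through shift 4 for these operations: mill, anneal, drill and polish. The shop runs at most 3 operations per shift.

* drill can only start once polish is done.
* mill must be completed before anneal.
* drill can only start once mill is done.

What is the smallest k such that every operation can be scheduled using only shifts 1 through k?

The precedence chain requires at least 2 distinct shifts.
With at most 3 per shift and 4 operations, at least 2 shifts are needed.
2 works (last occupied shift: shift 2): for example drill=shift 2; polish=shift 1; mill=shift 1; anneal=shift 2.

2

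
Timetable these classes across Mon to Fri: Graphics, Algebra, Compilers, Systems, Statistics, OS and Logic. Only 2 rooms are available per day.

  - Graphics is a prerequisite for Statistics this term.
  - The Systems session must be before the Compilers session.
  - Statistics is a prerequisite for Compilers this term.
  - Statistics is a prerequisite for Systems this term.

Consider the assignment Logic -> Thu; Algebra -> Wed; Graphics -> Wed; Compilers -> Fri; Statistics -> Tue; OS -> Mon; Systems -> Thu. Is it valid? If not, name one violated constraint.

Graphics is a prerequisite for Statistics this term — violated.
Only 2 rooms are available per day — holds.
Statistics is a prerequisite for Systems this term — holds.
Statistics is a prerequisite for Compilers this term — holds.
The Systems session must be before the Compilers session — holds.

Invalid. Graphics is a prerequisite for Statistics this term.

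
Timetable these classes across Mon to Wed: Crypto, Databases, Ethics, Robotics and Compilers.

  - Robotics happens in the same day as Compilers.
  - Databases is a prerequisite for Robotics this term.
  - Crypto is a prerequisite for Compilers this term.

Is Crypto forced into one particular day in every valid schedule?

Crypto can be Mon (e.g. Crypto in Mon, Databases in Mon, Robotics in Tue, Compilers in Tue, Ethics in Mon) or Tue (e.g. Compilers=Wed, Robotics=Wed, Ethics=Mon, Crypto=Tue, Databases=Mon).

No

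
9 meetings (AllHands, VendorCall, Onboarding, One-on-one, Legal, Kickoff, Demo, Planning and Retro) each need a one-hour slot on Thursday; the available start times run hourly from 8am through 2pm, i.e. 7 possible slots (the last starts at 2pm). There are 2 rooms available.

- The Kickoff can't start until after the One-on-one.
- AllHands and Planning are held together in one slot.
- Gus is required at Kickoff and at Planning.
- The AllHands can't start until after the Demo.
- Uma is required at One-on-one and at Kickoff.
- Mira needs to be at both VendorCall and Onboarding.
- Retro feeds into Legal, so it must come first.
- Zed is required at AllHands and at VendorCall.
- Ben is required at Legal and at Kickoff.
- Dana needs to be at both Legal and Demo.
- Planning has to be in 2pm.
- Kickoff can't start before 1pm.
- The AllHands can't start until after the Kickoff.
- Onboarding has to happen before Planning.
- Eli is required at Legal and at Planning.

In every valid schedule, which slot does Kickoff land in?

1pm

Kickoff's window is 1pm–2pm.
Planning is fixed at 2pm, and Kickoff can't share a slot with Planning.
So Kickoff must be 1pm.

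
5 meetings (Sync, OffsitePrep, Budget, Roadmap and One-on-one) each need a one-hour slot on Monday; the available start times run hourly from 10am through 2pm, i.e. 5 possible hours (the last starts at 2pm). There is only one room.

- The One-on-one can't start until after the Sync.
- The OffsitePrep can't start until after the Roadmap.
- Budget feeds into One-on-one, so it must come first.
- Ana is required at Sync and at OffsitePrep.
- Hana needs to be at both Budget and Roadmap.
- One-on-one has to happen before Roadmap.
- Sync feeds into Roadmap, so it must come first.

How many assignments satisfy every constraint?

2

Enumerating: Budget=11am, One-on-one=12pm, OffsitePrep=2pm, Sync=10am, Roadmap=1pm | Sync in 11am, OffsitePrep in 2pm, Roadmap in 1pm, Budget in 10am, One-on-one in 12pm.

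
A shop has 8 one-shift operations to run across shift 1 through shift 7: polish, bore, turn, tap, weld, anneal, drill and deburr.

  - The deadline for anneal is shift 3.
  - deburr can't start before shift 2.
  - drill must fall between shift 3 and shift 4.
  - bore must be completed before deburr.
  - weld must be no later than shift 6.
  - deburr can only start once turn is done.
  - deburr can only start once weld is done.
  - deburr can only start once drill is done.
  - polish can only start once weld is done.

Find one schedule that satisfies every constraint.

bore -> shift 1; deburr -> shift 4; weld -> shift 1; turn -> shift 1; anneal -> shift 1; drill -> shift 3; tap -> shift 1; polish -> shift 2

Checking: weld(shift 1) before deburr(shift 4); bore(shift 1) before deburr(shift 4); drill(shift 3) before deburr(shift 4); turn(shift 1) before deburr(shift 4); weld(shift 1) before polish(shift 2); weld=shift 1 in [shift 1,shift 6]; deburr=shift 4 in [shift 2,shift 7]; drill=shift 3 in [shift 3,shift 4]; anneal=shift 1 in [shift 1,shift 3].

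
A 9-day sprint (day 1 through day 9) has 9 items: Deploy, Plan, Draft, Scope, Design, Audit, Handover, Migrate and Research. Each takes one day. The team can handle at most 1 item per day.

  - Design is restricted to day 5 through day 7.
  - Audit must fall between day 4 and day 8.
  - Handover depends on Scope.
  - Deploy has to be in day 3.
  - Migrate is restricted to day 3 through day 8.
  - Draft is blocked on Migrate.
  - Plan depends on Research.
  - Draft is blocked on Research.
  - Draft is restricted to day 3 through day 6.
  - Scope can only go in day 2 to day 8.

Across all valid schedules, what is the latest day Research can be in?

Downstream work caps Research at day 5.
Research at day 1 is achievable: Draft in day 6; Design in day 5; Handover in day 9; Audit in day 7; Scope in day 2; Migrate in day 4; Deploy in day 3; Research in day 1; Plan in day 8.
Nothing later works — the capacity limit rule out every day after day 1.

day 1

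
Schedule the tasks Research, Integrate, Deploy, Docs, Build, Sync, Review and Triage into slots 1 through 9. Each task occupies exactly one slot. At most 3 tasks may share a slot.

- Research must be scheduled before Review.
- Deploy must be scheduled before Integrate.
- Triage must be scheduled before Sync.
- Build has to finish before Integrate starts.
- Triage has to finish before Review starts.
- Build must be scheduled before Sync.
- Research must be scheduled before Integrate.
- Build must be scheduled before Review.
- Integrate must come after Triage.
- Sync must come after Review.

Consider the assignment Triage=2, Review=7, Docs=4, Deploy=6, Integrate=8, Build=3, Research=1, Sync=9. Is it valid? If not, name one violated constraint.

Yes, all constraints hold

Integrate must come after Triage — holds.
Research must be scheduled before Review — holds.
Triage has to finish before Review starts — holds.
Research must be scheduled before Integrate — holds.
Sync must come after Review — holds.
Build must be scheduled before Sync — holds.
Build must be scheduled before Review — holds.
Triage must be scheduled before Sync — holds.
Build has to finish before Integrate starts — holds.
At most 3 tasks may share a slot — holds.
Deploy must be scheduled before Integrate — holds.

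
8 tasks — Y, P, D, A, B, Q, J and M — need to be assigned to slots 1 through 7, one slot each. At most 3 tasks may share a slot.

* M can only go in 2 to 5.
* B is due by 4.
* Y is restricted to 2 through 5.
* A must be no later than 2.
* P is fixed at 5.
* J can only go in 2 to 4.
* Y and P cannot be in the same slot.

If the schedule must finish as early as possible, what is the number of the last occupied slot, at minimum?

With at most 3 per slot and 8 tasks, at least 3 slots are needed.
P can't be placed before 5, so the schedule must run through at least slot 5.
5 works (last occupied slot: 5): for example B in 1, J in 2, A in 1, Y in 2, Q in 3, P in 5, D in 1, M in 2.

5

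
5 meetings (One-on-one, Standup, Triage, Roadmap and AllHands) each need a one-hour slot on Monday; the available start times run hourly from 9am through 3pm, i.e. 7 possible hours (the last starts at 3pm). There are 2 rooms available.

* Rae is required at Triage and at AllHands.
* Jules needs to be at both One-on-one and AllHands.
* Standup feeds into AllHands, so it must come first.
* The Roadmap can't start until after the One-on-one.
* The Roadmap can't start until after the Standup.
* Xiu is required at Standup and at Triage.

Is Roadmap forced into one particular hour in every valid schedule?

Roadmap can be 10am (e.g. One-on-one -> 9am; Triage -> 11am; AllHands -> 10am; Roadmap -> 10am; Standup -> 9am) or 11am (e.g. Roadmap in 11am; One-on-one in 9am; AllHands in 10am; Triage in 11am; Standup in 9am).

No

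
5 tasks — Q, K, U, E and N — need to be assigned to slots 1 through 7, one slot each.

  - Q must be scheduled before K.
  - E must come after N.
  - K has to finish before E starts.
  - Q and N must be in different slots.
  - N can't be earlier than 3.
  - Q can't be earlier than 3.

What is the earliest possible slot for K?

Precedence pushes K to at least 4; downstream work caps K at 6.
K at 4 is achievable: Q=3; K=4; U=1; N=4; E=5.

4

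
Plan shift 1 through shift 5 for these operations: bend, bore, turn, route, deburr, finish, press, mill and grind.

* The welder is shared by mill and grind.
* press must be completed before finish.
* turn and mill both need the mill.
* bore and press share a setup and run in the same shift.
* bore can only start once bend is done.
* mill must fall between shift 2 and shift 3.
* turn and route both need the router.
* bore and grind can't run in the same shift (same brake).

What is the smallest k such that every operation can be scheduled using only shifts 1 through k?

The precedence chain requires at least 3 distinct shifts.
3 works (last occupied shift: shift 3): for example deburr in shift 1, turn in shift 1, press in shift 2, bore in shift 2, route in shift 2, bend in shift 1, finish in shift 3, mill in shift 2, grind in shift 1.

3 shifts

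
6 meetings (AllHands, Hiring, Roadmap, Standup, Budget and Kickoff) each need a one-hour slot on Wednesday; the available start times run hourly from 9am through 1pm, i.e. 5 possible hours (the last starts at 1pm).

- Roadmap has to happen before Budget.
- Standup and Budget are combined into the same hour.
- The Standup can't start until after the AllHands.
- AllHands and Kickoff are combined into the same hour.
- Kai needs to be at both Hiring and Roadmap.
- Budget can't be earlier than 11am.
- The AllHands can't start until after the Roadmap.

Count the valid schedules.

40

Splitting on AllHands: it can be 10am (12), 11am (16), 12pm (12). Listing each branch's schedules as (Hiring, Roadmap, Standup, Budget, Kickoff):
AllHands=10am: (10am,9am,11am,11am,10am) (10am,9am,12pm,12pm,10am) (10am,9am,1pm,1pm,10am) (11am,9am,11am,11am,10am) (11am,9am,12pm,12pm,10am) (11am,9am,1pm,1pm,10am) (12pm,9am,11am,11am,10am) (12pm,9am,12pm,12pm,10am) (12pm,9am,1pm,1pm,10am) (1pm,9am,11am,11am,10am) (1pm,9am,12pm,12pm,10am) (1pm,9am,1pm,1pm,10am) — 12.
AllHands=11am: (9am,10am,12pm,12pm,11am) (9am,10am,1pm,1pm,11am) (10am,9am,12pm,12pm,11am) (10am,9am,1pm,1pm,11am) (11am,9am,12pm,12pm,11am) (11am,9am,1pm,1pm,11am) (11am,10am,12pm,12pm,11am) (11am,10am,1pm,1pm,11am) (12pm,9am,12pm,12pm,11am) (12pm,9am,1pm,1pm,11am) (12pm,10am,12pm,12pm,11am) (12pm,10am,1pm,1pm,11am) (1pm,9am,12pm,12pm,11am) (1pm,9am,1pm,1pm,11am) (1pm,10am,12pm,12pm,11am) (1pm,10am,1pm,1pm,11am) — 16.
AllHands=12pm: (9am,10am,1pm,1pm,12pm) (9am,11am,1pm,1pm,12pm) (10am,9am,1pm,1pm,12pm) (10am,11am,1pm,1pm,12pm) (11am,9am,1pm,1pm,12pm) (11am,10am,1pm,1pm,12pm) (12pm,9am,1pm,1pm,12pm) (12pm,10am,1pm,1pm,12pm) (12pm,11am,1pm,1pm,12pm) (1pm,9am,1pm,1pm,12pm) (1pm,10am,1pm,1pm,12pm) (1pm,11am,1pm,1pm,12pm) — 12.
Summing: 12 + 16 + 12 = 40.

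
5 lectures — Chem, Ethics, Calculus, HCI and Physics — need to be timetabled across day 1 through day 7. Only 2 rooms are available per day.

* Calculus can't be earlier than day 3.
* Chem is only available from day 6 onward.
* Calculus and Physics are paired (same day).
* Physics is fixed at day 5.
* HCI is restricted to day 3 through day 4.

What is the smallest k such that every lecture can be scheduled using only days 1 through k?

6 days

With at most 2 per day and 5 lectures, at least 3 days are needed.
Chem can't be placed before day 6, so the schedule must run through at least day 6.
6 works (last occupied day: day 6): for example Ethics in day 1; Calculus in day 5; HCI in day 3; Chem in day 6; Physics in day 5.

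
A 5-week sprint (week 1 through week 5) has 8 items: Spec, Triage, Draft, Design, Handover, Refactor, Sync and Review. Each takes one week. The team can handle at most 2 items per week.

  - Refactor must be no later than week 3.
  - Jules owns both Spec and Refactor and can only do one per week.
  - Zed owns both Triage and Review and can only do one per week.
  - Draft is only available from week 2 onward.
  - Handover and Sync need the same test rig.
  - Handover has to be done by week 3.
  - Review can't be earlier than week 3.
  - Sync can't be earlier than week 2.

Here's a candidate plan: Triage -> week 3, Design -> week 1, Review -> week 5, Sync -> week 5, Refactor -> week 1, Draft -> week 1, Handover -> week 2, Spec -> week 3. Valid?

No — it violates: Draft is only available from week 2 onward

Jules owns both Spec and Refactor and can only do one per week — holds.
The team can handle at most 2 items per week — violated.
Review can't be earlier than week 3 — holds.
Handover and Sync need the same test rig — holds.
Handover has to be done by week 3 — holds.
Refactor must be no later than week 3 — holds.
Sync can't be earlier than week 2 — holds.
Draft is only available from week 2 onward — violated.
Zed owns both Triage and Review and can only do one per week — holds.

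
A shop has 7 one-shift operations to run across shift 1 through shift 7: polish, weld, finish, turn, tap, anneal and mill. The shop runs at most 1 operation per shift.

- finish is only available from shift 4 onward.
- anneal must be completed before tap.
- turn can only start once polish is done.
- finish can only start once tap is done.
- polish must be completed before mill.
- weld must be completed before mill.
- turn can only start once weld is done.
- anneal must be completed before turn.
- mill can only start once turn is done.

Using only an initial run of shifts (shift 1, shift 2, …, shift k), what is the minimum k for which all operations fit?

The precedence chain requires at least 3 distinct shifts.
With at most 1 per shift and 7 operations, at least 7 shifts are needed.
finish can't be placed before shift 4, so the schedule must run through at least shift 4.
7 works (last occupied shift: shift 7): for example mill in shift 7, polish in shift 1, tap in shift 3, weld in shift 5, turn in shift 6, finish in shift 4, anneal in shift 2.

7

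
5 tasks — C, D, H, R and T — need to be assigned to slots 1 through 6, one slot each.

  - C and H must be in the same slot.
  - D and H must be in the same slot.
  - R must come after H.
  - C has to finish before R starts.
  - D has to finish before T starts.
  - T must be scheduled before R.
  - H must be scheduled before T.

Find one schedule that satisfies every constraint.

T in 2; R in 3; D in 1; H in 1; C in 1

Checking: H(1) before R(3); D(1) before T(2); H(1) before T(2); T(2) before R(3); C(1) before R(3); C = H = 1; D = H = 1.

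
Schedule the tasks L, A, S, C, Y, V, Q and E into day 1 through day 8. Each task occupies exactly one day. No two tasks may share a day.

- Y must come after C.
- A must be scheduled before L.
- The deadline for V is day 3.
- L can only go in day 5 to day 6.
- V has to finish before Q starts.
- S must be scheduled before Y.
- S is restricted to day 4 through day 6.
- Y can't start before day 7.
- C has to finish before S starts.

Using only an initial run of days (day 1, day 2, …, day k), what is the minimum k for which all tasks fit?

The precedence chain requires at least 3 distinct days.
With at most 1 per day and 8 tasks, at least 8 days are needed.
Y can't be placed before day 7, so the schedule must run through at least day 7.
8 works (last occupied day: day 8): for example Q -> day 6; A -> day 3; L -> day 5; S -> day 4; C -> day 2; E -> day 8; Y -> day 7; V -> day 1.

8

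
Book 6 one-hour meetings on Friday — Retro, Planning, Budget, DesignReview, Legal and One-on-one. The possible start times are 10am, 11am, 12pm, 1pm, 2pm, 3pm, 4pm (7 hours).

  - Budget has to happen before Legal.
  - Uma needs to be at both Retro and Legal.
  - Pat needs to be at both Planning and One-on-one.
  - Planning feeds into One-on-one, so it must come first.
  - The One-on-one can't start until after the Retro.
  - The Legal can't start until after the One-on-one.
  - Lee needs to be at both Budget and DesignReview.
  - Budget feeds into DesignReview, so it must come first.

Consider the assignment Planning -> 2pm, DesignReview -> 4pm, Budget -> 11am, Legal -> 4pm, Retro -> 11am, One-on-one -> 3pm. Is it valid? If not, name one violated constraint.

Valid

Pat needs to be at both Planning and One-on-one — holds.
Uma needs to be at both Retro and Legal — holds.
Budget has to happen before Legal — holds.
Budget feeds into DesignReview, so it must come first — holds.
The Legal can't start until after the One-on-one — holds.
The One-on-one can't start until after the Retro — holds.
Lee needs to be at both Budget and DesignReview — holds.
Planning feeds into One-on-one, so it must come first — holds.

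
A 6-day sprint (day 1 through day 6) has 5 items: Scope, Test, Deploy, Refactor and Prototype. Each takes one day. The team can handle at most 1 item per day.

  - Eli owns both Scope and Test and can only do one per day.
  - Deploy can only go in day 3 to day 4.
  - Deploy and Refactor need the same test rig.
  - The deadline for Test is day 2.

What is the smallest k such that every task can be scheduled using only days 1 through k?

5 days

With at most 1 per day and 5 tasks, at least 5 days are needed.
Deploy can't be placed before day 3, so the schedule must run through at least day 3.
5 works (last occupied day: day 5): for example Deploy -> day 3; Prototype -> day 5; Refactor -> day 4; Scope -> day 2; Test -> day 1.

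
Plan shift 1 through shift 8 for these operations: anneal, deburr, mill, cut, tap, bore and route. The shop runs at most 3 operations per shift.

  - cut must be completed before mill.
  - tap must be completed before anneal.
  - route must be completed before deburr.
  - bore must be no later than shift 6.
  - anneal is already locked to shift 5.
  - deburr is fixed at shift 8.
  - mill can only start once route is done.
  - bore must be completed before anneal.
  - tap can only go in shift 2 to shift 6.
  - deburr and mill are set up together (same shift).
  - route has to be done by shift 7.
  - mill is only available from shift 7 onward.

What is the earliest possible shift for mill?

shift 8

Mill is available from shift 7; mill must be in the same shift as deburr, which can't be before shift 8, so mill is at least shift 8.
mill at shift 8 is achievable: deburr=shift 8, cut=shift 1, anneal=shift 5, bore=shift 1, mill=shift 8, tap=shift 2, route=shift 1.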